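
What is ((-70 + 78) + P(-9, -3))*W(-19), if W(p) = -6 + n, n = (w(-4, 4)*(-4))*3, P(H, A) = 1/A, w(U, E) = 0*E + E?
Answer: -414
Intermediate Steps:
w(U, E) = E (w(U, E) = 0 + E = E)
n = -48 (n = (4*(-4))*3 = -16*3 = -48)
W(p) = -54 (W(p) = -6 - 48 = -54)
((-70 + 78) + P(-9, -3))*W(-19) = ((-70 + 78) + 1/(-3))*(-54) = (8 - 1/3)*(-54) = (23/3)*(-54) = -414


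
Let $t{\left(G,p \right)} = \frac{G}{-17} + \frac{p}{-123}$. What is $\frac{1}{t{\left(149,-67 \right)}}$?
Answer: $- \frac{2091}{17188} \approx -0.12165$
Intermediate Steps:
$t{\left(G,p \right)} = - \frac{G}{17} - \frac{p}{123}$ ($t{\left(G,p \right)} = G \left(- \frac{1}{17}\right) + p \left(- \frac{1}{123}\right) = - \frac{G}{17} - \frac{p}{123}$)
$\frac{1}{t{\left(149,-67 \right)}} = \frac{1}{\left(- \frac{1}{17}\right) 149 - - \frac{67}{123}} = \frac{1}{- \frac{149}{17} + \frac{67}{123}} = \frac{1}{- \frac{17188}{2091}} = - \frac{2091}{17188}$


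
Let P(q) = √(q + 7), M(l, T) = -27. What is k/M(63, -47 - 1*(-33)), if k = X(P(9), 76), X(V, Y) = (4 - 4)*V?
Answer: 0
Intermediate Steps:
P(q) = √(7 + q)
X(V, Y) = 0 (X(V, Y) = 0*V = 0)
k = 0
k/M(63, -47 - 1*(-33)) = 0/(-27) = 0*(-1/27) = 0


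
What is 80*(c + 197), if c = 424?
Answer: 49680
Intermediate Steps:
80*(c + 197) = 80*(424 + 197) = 80*621 = 49680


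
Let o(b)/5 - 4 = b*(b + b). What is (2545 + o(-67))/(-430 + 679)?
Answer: 47455/249 ≈ 190.58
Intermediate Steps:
o(b) = 20 + 10*b² (o(b) = 20 + 5*(b*(b + b)) = 20 + 5*(b*(2*b)) = 20 + 5*(2*b²) = 20 + 10*b²)
(2545 + o(-67))/(-430 + 679) = (2545 + (20 + 10*(-67)²))/(-430 + 679) = (2545 + (20 + 10*4489))/249 = (2545 + (20 + 44890))*(1/249) = (2545 + 44910)*(1/249) = 47455*(1/249) = 47455/249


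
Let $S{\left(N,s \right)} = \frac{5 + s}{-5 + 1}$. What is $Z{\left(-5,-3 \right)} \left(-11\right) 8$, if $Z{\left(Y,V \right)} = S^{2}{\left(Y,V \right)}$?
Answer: $-22$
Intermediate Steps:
$S{\left(N,s \right)} = - \frac{5}{4} - \frac{s}{4}$ ($S{\left(N,s \right)} = \frac{5 + s}{-4} = \left(5 + s\right) \left(- \frac{1}{4}\right) = - \frac{5}{4} - \frac{s}{4}$)
$Z{\left(Y,V \right)} = \left(- \frac{5}{4} - \frac{V}{4}\right)^{2}$
$Z{\left(-5,-3 \right)} \left(-11\right) 8 = \frac{\left(5 - 3\right)^{2}}{16} \left(-11\right) 8 = \frac{2^{2}}{16} \left(-11\right) 8 = \frac{1}{16} \cdot 4 \left(-11\right) 8 = \frac{1}{4} \left(-11\right) 8 = \left(- \frac{11}{4}\right) 8 = -22$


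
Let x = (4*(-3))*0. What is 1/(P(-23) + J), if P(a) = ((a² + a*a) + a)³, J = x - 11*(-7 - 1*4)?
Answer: 1/1108717996 ≈ 9.0194e-10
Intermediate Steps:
x = 0 (x = -12*0 = 0)
J = 121 (J = 0 - 11*(-7 - 1*4) = 0 - 11*(-7 - 4) = 0 - 11*(-11) = 0 + 121 = 121)
P(a) = (a + 2*a²)³ (P(a) = ((a² + a²) + a)³ = (2*a² + a)³ = (a + 2*a²)³)
1/(P(-23) + J) = 1/((-23)³*(1 + 2*(-23))³ + 121) = 1/(-12167*(1 - 46)³ + 121) = 1/(-12167*(-45)³ + 121) = 1/(-12167*(-91125) + 121) = 1/(1108717875 + 121) = 1/1108717996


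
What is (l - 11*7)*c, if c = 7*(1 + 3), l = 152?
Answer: 2100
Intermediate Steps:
c = 28 (c = 7*4 = 28)
(l - 11*7)*c = (152 - 11*7)*28 = (152 - 77)*28 = 75*28 = 2100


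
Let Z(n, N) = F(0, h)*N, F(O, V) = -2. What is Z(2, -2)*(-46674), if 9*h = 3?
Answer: -186696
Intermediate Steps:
h = ⅓ (h = (⅑)*3 = ⅓ ≈ 0.33333)
Z(n, N) = -2*N
Z(2, -2)*(-46674) = -2*(-2)*(-46674) = 4*(-46674) = -186696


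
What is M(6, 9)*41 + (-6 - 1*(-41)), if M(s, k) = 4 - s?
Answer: -47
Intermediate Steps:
M(6, 9)*41 + (-6 - 1*(-41)) = (4 - 1*6)*41 + (-6 - 1*(-41)) = (4 - 6)*41 + (-6 + 41) = -2*41 + 35 = -82 + 35 = -47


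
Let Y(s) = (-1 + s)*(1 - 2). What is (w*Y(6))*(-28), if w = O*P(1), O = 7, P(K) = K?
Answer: 980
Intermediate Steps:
Y(s) = 1 - s (Y(s) = (-1 + s)*(-1) = 1 - s)
w = 7 (w = 7*1 = 7)
(w*Y(6))*(-28) = (7*(1 - 1*6))*(-28) = (7*(1 - 6))*(-28) = (7*(-5))*(-28) = -35*(-28) = 980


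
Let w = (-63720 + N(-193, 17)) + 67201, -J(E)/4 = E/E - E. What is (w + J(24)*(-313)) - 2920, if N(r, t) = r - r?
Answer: -28235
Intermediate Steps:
N(r, t) = 0
J(E) = -4 + 4*E (J(E) = -4*(E/E - E) = -4*(1 - E) = -4 + 4*E)
w = 3481 (w = (-63720 + 0) + 67201 = -63720 + 67201 = 3481)
(w + J(24)*(-313)) - 2920 = (3481 + (-4 + 4*24)*(-313)) - 2920 = (3481 + (-4 + 96)*(-313)) - 2920 = (3481 + 92*(-313)) - 2920 = (3481 - 28796) - 2920 = -25315 - 2920 = -28235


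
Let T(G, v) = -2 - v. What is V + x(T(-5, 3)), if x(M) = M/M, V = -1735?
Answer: -1734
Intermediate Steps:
x(M) = 1
V + x(T(-5, 3)) = -1735 + 1 = -1734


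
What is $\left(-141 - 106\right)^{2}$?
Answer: $61009$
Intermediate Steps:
$\left(-141 - 106\right)^{2} = \left(-247\right)^{2} = 61009$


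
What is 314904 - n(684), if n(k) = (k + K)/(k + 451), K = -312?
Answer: 357415668/1135 ≈ 3.1490e+5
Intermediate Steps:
n(k) = (-312 + k)/(451 + k) (n(k) = (k - 312)/(k + 451) = (-312 + k)/(451 + k))
314904 - n(684) = 314904 - (-312 + 684)/(451 + 684) = 314904 - 372/1135 = 357415668/1135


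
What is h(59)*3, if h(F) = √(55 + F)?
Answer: 3*√114 ≈ 32.031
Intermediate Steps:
h(59)*3 = √(55 + 59)*3 = √114*3 = 3*√114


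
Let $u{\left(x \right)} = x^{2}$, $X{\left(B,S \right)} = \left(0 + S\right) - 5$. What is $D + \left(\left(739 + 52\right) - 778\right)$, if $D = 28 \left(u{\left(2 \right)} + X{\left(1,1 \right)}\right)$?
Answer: $13$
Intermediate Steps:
$X{\left(B,S \right)} = -5 + S$ ($X{\left(B,S \right)} = S - 5 = -5 + S$)
$D = 0$ ($D = 28 \left(2^{2} + \left(-5 + 1\right)\right) = 28 \left(4 - 4\right) = 28 \cdot 0 = 0$)
$D + \left(\left(739 + 52\right) - 778\right) = 0 + \left(\left(739 + 52\right) - 778\right) = 0 + \left(791 - 778\right) = 0 + 13 = 13$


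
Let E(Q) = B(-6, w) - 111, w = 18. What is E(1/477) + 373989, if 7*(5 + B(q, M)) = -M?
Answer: 2617093/7 ≈ 3.7387e+5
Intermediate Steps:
B(q, M) = -5 - M/7 (B(q, M) = -5 + (-M)/7 = -5 - M/7)
E(Q) = -830/7 (E(Q) = (-5 - 1/7*18) - 111 = (-5 - 18/7) - 111 = -53/7 - 111 = -830/7)
E(1/477) + 373989 = -830/7 + 373989 = 2617093/7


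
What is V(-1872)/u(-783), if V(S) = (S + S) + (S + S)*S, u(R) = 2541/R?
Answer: -1828311264/847 ≈ -2.1586e+6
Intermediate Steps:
V(S) = 2*S + 2*S² (V(S) = 2*S + (2*S)*S = 2*S + 2*S²)
V(-1872)/u(-783) = (2*(-1872)*(1 - 1872))/((2541/(-783))) = (2*(-1872)*(-1871))/((2541*(-1/783))) = 7005024/(-847/261) = 7005024*(-261/847) = -1828311264/847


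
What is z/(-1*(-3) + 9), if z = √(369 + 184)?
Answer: √553/12 ≈ 1.9597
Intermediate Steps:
z = √553 ≈ 23.516
z/(-1*(-3) + 9) = √553/(-1*(-3) + 9) = √553/(3 + 9) = √553/12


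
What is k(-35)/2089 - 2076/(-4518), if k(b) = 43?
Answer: 755173/1573017 ≈ 0.48008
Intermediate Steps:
k(-35)/2089 - 2076/(-4518) = 43/2089 - 2076/(-4518) = 43*(1/2089) - 2076*(-1/4518) = 43/2089 + 346/753 = 755173/1573017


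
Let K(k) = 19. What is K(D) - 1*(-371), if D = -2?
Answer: 390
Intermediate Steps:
K(D) - 1*(-371) = 19 - 1*(-371) = 19 + 371 = 390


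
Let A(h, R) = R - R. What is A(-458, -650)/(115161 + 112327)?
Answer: 0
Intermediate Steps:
A(h, R) = 0
A(-458, -650)/(115161 + 112327) = 0/(115161 + 112327) = 0/227488 = 0*(1/227488) = 0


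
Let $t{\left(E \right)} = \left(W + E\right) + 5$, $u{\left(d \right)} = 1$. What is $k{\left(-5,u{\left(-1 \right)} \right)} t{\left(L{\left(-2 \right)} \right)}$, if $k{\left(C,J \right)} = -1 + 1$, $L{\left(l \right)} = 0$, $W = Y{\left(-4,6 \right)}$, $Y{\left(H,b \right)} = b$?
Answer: $0$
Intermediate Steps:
$W = 6$
$k{\left(C,J \right)} = 0$
$t{\left(E \right)} = 11 + E$ ($t{\left(E \right)} = \left(6 + E\right) + 5 = 11 + E$)
$k{\left(-5,u{\left(-1 \right)} \right)} t{\left(L{\left(-2 \right)} \right)} = 0 \left(11 + 0\right) = 0 \cdot 11 = 0$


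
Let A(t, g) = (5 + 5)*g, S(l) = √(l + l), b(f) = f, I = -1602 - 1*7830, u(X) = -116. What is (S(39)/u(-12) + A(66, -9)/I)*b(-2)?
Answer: -5/262 + √78/58 ≈ 0.13319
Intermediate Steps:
I = -9432 (I = -1602 - 7830 = -9432)
S(l) = √2*√l (S(l) = √(2*l) = √2*√l)
A(t, g) = 10*g
(S(39)/u(-12) + A(66, -9)/I)*b(-2) = ((√2*√39)/(-116) + (10*(-9))/(-9432))*(-2) = (√78*(-1/116) - 90*(-1/9432))*(-2) = (-√78/116 + 5/524)*(-2) = (5/524 - √78/116)*(-2) = -5/262 + √78/58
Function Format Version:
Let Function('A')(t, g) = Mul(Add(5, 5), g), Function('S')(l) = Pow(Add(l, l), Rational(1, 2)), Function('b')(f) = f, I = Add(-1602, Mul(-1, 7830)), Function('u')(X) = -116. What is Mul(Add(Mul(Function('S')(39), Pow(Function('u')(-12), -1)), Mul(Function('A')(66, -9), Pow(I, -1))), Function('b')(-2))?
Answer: Add(Rational(-5, 262), Mul(Rational(1, 58), Pow(78, Rational(1, 2)))) ≈ 0.13319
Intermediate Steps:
I = -9432 (I = Add(-1602, -7830) = -9432)
Function('S')(l) = Mul(Pow(2, Rational(1, 2)), Pow(l, Rational(1, 2))) (Function('S')(l) = Pow(Mul(2, l), Rational(1, 2)) = Mul(Pow(2, Rational(1, 2)), Pow(l, Rational(1, 2))))
Function('A')(t, g) = Mul(10, g)
Mul(Add(Mul(Function('S')(39), Pow(Function('u')(-12), -1)), Mul(Function('A')(66, -9), Pow(I, -1))), Function('b')(-2)) = Mul(Add(Mul(Mul(Pow(2, Rational(1, 2)), Pow(39, Rational(1, 2))), Pow(-116, -1)), Mul(Mul(10, -9), Pow(-9432, -1))), -2) = Mul(Add(Mul(Pow(78, Rational(1, 2)), Rational(-1, 116)), Mul(-90, Rational(-1, 9432))), -2) = Mul(Add(Mul(Rational(-1, 116), Pow(78, Rational(1, 2))), Rational(5, 524)), -2) = Mul(Add(Rational(5, 524), Mul(Rational(-1, 116), Pow(78, Rational(1, 2)))), -2) = Add(Rational(-5, 262), Mul(Rational(1, 58), Pow(78, Rational(1, 2))))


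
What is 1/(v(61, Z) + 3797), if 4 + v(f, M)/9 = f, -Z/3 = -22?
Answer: 1/4310 ≈ 0.00023202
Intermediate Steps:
Z = 66 (Z = -3*(-22) = 66)
v(f, M) = -36 + 9*f
1/(v(61, Z) + 3797) = 1/((-36 + 9*61) + 3797) = 1/((-36 + 549) + 3797) = 1/(513 + 3797) = 1/4310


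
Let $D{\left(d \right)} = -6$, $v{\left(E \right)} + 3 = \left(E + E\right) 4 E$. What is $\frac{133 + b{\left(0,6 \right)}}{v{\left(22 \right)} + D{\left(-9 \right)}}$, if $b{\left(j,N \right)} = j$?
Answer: $\frac{133}{3863} \approx 0.034429$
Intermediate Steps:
$v{\left(E \right)} = -3 + 8 E^{2}$ ($v{\left(E \right)} = -3 + \left(E + E\right) 4 E = -3 + 2 E 4 E = -3 + 8 E E = -3 + 8 E^{2}$)
$\frac{133 + b{\left(0,6 \right)}}{v{\left(22 \right)} + D{\left(-9 \right)}} = \frac{133 + 0}{\left(-3 + 8 \cdot 22^{2}\right) - 6} = \frac{133}{\left(-3 + 8 \cdot 484\right) - 6} = \frac{133}{\left(-3 + 3872\right) - 6} = \frac{133}{3869 - 6} = \frac{133}{3863}$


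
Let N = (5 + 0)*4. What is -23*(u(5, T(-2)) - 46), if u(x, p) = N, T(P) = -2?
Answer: 598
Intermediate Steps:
N = 20 (N = 5*4 = 20)
u(x, p) = 20
-23*(u(5, T(-2)) - 46) = -23*(20 - 46) = -23*(-26) = 598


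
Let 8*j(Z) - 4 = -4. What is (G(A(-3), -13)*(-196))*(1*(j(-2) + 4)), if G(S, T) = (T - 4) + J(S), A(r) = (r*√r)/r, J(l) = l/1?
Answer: 13328 - 784*I*√3 ≈ 13328.0 - 1357.9*I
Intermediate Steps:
j(Z) = 0 (j(Z) = ½ + (⅛)*(-4) = ½ - ½ = 0)
J(l) = l (J(l) = l*1 = l)
A(r) = √r (A(r) = r^(3/2)/r = √r)
G(S, T) = -4 + S + T (G(S, T) = (T - 4) + S = (-4 + T) + S = -4 + S + T)
(G(A(-3), -13)*(-196))*(1*(j(-2) + 4)) = ((-4 + √(-3) - 13)*(-196))*(1*(0 + 4)) = ((-4 + I*√3 - 13)*(-196))*(1*4) = ((-17 + I*√3)*(-196))*4 = (3332 - 196*I*√3)*4 = 13328 - 784*I*√3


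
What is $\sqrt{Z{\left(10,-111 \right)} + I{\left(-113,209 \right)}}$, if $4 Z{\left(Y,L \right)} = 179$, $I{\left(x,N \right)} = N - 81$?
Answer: $\frac{\sqrt{691}}{2} \approx 13.143$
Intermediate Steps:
$I{\left(x,N \right)} = -81 + N$ ($I{\left(x,N \right)} = N - 81 = -81 + N$)
$Z{\left(Y,L \right)} = \frac{179}{4}$ ($Z{\left(Y,L \right)} = \frac{1}{4} \cdot 179 = \frac{179}{4}$)
$\sqrt{Z{\left(10,-111 \right)} + I{\left(-113,209 \right)}} = \sqrt{\frac{179}{4} + \left(-81 + 209\right)} = \sqrt{\frac{179}{4} + 128} = \sqrt{\frac{691}{4}} = \frac{\sqrt{691}}{2}$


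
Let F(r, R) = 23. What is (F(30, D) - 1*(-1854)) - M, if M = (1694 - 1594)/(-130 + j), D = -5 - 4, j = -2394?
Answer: 1184412/631 ≈ 1877.0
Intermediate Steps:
D = -9
M = -25/631 (M = (1694 - 1594)/(-130 - 2394) = 100/(-2524) = 100*(-1/2524) = -25/631 ≈ -0.039620)
(F(30, D) - 1*(-1854)) - M = (23 - 1*(-1854)) - 1*(-25/631) = (23 + 1854) + 25/631 = 1877 + 25/631 = 1184412/631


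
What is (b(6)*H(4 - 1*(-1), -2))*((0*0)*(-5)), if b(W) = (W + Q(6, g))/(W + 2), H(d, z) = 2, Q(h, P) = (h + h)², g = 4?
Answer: 0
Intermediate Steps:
Q(h, P) = 4*h² (Q(h, P) = (2*h)² = 4*h²)
b(W) = (144 + W)/(2 + W) (b(W) = (W + 4*6²)/(W + 2) = (W + 4*36)/(2 + W) = (W + 144)/(2 + W) = (144 + W)/(2 + W))
(b(6)*H(4 - 1*(-1), -2))*((0*0)*(-5)) = (((144 + 6)/(2 + 6))*2)*((0*0)*(-5)) = ((150/8)*2)*(0*(-5)) = (((⅛)*150)*2)*0 = ((75/4)*2)*0 = (75/2)*0 = 0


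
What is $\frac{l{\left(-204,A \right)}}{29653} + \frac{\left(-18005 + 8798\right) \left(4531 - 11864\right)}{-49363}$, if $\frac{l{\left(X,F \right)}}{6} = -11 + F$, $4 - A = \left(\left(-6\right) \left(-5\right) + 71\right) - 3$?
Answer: $- \frac{2002051347633}{1463761039} \approx -1367.7$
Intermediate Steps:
$A = -94$ ($A = 4 - \left(\left(\left(-6\right) \left(-5\right) + 71\right) - 3\right) = 4 - \left(\left(30 + 71\right) - 3\right) = 4 - \left(101 - 3\right) = 4 - 98 = -94$)
$l{\left(X,F \right)} = -66 + 6 F$ ($l{\left(X,F \right)} = 6 \left(-11 + F\right) = -66 + 6 F$)
$\frac{l{\left(-204,A \right)}}{29653} + \frac{\left(-18005 + 8798\right) \left(4531 - 11864\right)}{-49363} = \frac{-66 + 6 \left(-94\right)}{29653} + \frac{\left(-18005 + 8798\right) \left(4531 - 11864\right)}{-49363} = \left(-66 - 564\right) \frac{1}{29653} + \left(-9207\right) \left(-7333\right) \left(- \frac{1}{49363}\right) = \left(-630\right) \frac{1}{29653} + 67514931 \left(- \frac{1}{49363}\right) = - \frac{630}{29653} - \frac{67514931}{49363} = - \frac{2002051347633}{1463761039}$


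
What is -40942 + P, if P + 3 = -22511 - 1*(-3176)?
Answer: -60280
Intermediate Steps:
P = -19338 (P = -3 + (-22511 - 1*(-3176)) = -3 + (-22511 + 3176) = -3 - 19335 = -19338)
-40942 + P = -40942 - 19338 = -60280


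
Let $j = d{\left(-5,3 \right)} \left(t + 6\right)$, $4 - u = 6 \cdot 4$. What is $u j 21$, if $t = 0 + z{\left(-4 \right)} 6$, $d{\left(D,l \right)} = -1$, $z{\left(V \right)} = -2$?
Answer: $-2520$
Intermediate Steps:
$u = -20$ ($u = 4 - 6 \cdot 4 = 4 - 24 = -20$)
$t = -12$ ($t = 0 - 12 = -12$)
$j = 6$ ($j = - (-12 + 6) = \left(-1\right) \left(-6\right) = 6$)
$u j 21 = \left(-20\right) 6 \cdot 21 = \left(-120\right) 21 = -2520$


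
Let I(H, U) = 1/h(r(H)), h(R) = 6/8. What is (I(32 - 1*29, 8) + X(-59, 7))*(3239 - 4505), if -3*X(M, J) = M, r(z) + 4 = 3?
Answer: -26586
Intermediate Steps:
r(z) = -1 (r(z) = -4 + 3 = -1)
h(R) = ¾ (h(R) = 6*(⅛) = ¾)
X(M, J) = -M/3
I(H, U) = 4/3 (I(H, U) = 1/(¾) = 4/3)
(I(32 - 1*29, 8) + X(-59, 7))*(3239 - 4505) = (4/3 - ⅓*(-59))*(3239 - 4505) = (4/3 + 59/3)*(-1266) = 21*(-1266) = -26586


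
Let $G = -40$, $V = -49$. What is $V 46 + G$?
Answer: $-2294$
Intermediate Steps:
$V 46 + G = \left(-49\right) 46 - 40 = -2254 - 40 = -2294$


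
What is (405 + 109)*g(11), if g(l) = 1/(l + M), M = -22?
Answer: -514/11 ≈ -46.727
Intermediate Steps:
g(l) = 1/(-22 + l) (g(l) = 1/(l - 22) = 1/(-22 + l))
(405 + 109)*g(11) = (405 + 109)/(-22 + 11) = 514/(-11) = 514*(-1/11) = -514/11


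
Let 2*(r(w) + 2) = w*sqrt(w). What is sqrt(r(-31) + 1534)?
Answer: sqrt(6128 - 62*I*sqrt(31))/2 ≈ 39.156 - 1.102*I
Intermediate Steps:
r(w) = -2 + w**(3/2)/2 (r(w) = -2 + (w*sqrt(w))/2 = -2 + w**(3/2)/2)
sqrt(r(-31) + 1534) = sqrt((-2 + (-31)**(3/2)/2) + 1534) = sqrt((-2 + (-31*I*sqrt(31))/2) + 1534) = sqrt((-2 - 31*I*sqrt(31)/2) + 1534) = sqrt(1532 - 31*I*sqrt(31)/2)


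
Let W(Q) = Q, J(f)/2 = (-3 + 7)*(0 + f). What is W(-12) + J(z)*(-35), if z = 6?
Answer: -1692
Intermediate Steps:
J(f) = 8*f (J(f) = 2*((-3 + 7)*(0 + f)) = 2*(4*f) = 8*f)
W(-12) + J(z)*(-35) = -12 + (8*6)*(-35) = -12 + 48*(-35) = -12 - 1680 = -1692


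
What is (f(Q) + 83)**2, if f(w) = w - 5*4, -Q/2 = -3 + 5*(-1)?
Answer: 6241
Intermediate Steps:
Q = 16 (Q = -2*(-3 + 5*(-1)) = -2*(-3 - 5) = -2*(-8) = 16)
f(w) = -20 + w (f(w) = w - 20 = -20 + w)
(f(Q) + 83)**2 = ((-20 + 16) + 83)**2 = (-4 + 83)**2 = 79**2 = 6241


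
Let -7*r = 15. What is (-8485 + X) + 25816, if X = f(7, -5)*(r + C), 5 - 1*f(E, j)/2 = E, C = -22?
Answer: 121993/7 ≈ 17428.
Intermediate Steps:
r = -15/7 (r = -1/7*15 = -15/7 ≈ -2.1429)
f(E, j) = 10 - 2*E
X = 676/7 (X = (10 - 2*7)*(-15/7 - 22) = (10 - 14)*(-169/7) = -4*(-169/7) = 676/7 ≈ 96.571)
(-8485 + X) + 25816 = (-8485 + 676/7) + 25816 = -58719/7 + 25816 = 121993/7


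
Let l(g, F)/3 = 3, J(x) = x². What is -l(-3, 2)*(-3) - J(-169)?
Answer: -28534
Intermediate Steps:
l(g, F) = 9 (l(g, F) = 3*3 = 9)
-l(-3, 2)*(-3) - J(-169) = -1*9*(-3) - 1*(-169)² = -9*(-3) - 1*28561 = 27 - 28561 = -28534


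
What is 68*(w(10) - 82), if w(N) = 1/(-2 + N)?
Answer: -11135/2 ≈ -5567.5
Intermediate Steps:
68*(w(10) - 82) = 68*(1/(-2 + 10) - 82) = 68*(1/8 - 82) = 68*(-655/8) = -11135/2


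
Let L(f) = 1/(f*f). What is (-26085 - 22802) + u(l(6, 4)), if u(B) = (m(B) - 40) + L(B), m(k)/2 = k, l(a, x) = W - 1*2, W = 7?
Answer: -1222924/25 ≈ -48917.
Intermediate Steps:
L(f) = f⁻² (L(f) = 1/(f²) = f⁻²)
l(a, x) = 5 (l(a, x) = 7 - 1*2 = 7 - 2 = 5)
m(k) = 2*k
u(B) = -40 + B⁻² + 2*B (u(B) = (2*B - 40) + B⁻² = (-40 + 2*B) + B⁻² = -40 + B⁻² + 2*B)
(-26085 - 22802) + u(l(6, 4)) = (-26085 - 22802) + (-40 + 5⁻² + 2*5) = -48887 + (-40 + 1/25 + 10) = -48887 - 749/25 = -1222924/25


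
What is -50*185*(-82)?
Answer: 758500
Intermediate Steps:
-50*185*(-82) = -9250*(-82) = 758500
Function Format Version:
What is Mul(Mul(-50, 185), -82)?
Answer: 758500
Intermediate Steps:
Mul(Mul(-50, 185), -82) = Mul(-9250, -82) = 758500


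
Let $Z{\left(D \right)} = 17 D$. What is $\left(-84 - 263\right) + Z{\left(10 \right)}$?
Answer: $-177$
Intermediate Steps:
$\left(-84 - 263\right) + Z{\left(10 \right)} = \left(-84 - 263\right) + 17 \cdot 10 = -347 + 170 = -177$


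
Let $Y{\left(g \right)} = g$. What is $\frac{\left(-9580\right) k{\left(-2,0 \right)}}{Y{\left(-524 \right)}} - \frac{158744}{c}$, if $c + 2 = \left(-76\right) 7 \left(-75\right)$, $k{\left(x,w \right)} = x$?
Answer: $- \frac{105953442}{2613319} \approx -40.544$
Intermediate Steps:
$c = 39898$ ($c = -2 + \left(-76\right) 7 \left(-75\right) = -2 - -39900 = -2 + 39900 = 39898$)
$\frac{\left(-9580\right) k{\left(-2,0 \right)}}{Y{\left(-524 \right)}} - \frac{158744}{c} = \frac{\left(-9580\right) \left(-2\right)}{-524} - \frac{158744}{39898} = 19160 \left(- \frac{1}{524}\right) - \frac{79372}{19949} = - \frac{4790}{131} - \frac{79372}{19949} = - \frac{105953442}{2613319}$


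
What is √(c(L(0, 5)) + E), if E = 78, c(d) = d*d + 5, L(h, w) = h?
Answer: √83 ≈ 9.1104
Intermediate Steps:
c(d) = 5 + d² (c(d) = d² + 5 = 5 + d²)
√(c(L(0, 5)) + E) = √((5 + 0²) + 78) = √((5 + 0) + 78) = √(5 + 78) = √83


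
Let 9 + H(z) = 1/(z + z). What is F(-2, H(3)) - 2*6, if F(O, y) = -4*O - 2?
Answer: -6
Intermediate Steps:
H(z) = -9 + 1/(2*z) (H(z) = -9 + 1/(z + z) = -9 + 1/(2*z))
F(O, y) = -2 - 4*O
F(-2, H(3)) - 2*6 = (-2 - 4*(-2)) - 2*6 = (-2 + 8) - 12 = 6 - 12 = -6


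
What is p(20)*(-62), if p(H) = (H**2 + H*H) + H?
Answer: -50840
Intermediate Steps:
p(H) = H + 2*H**2 (p(H) = (H**2 + H**2) + H = 2*H**2 + H = H + 2*H**2)
p(20)*(-62) = (20*(1 + 2*20))*(-62) = (20*(1 + 40))*(-62) = (20*41)*(-62) = 820*(-62) = -50840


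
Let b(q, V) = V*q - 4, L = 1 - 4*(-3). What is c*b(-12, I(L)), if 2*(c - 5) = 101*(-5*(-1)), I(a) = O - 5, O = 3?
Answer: 5150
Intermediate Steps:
L = 13 (L = 1 + 12 = 13)
I(a) = -2 (I(a) = 3 - 5 = -2)
b(q, V) = -4 + V*q
c = 515/2 (c = 5 + (101*(-5*(-1)))/2 = 5 + (101*5)/2 = 5 + (1/2)*505 = 5 + 505/2 = 515/2 ≈ 257.50)
c*b(-12, I(L)) = 515*(-4 - 2*(-12))/2 = 515*(-4 + 24)/2 = (515/2)*20 = 5150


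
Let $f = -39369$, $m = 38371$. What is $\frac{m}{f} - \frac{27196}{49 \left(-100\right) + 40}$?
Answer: $\frac{73683022}{15944445} \approx 4.6212$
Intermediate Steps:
$\frac{m}{f} - \frac{27196}{49 \left(-100\right) + 40} = \frac{38371}{-39369} - \frac{27196}{49 \left(-100\right) + 40} = 38371 \left(- \frac{1}{39369}\right) - \frac{27196}{-4900 + 40} = - \frac{38371}{39369} - \frac{27196}{-4860} = - \frac{38371}{39369} - - \frac{6799}{1215} = - \frac{38371}{39369} + \frac{6799}{1215} = \frac{73683022}{15944445}$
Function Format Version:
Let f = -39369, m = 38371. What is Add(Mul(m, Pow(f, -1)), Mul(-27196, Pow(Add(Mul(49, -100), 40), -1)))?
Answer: Rational(73683022, 15944445) ≈ 4.6212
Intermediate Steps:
Add(Mul(m, Pow(f, -1)), Mul(-27196, Pow(Add(Mul(49, -100), 40), -1))) = Add(Mul(38371, Pow(-39369, -1)), Mul(-27196, Pow(Add(Mul(49, -100), 40), -1))) = Add(Mul(38371, Rational(-1, 39369)), Mul(-27196, Pow(Add(-4900, 40), -1))) = Add(Rational(-38371, 39369), Mul(-27196, Pow(-4860, -1))) = Add(Rational(-38371, 39369), Mul(-27196, Rational(-1, 4860))) = Add(Rational(-38371, 39369), Rational(6799, 1215)) = Rational(73683022, 15944445)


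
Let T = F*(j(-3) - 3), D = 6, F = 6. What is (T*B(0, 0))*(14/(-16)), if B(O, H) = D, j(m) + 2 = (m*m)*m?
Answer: 1008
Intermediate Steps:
j(m) = -2 + m³ (j(m) = -2 + (m*m)*m = -2 + m²*m = -2 + m³)
B(O, H) = 6
T = -192 (T = 6*((-2 + (-3)³) - 3) = 6*((-2 - 27) - 3) = 6*(-29 - 3) = 6*(-32) = -192)
(T*B(0, 0))*(14/(-16)) = (-192*6)*(14/(-16)) = -16128*(-1)/16 = -1152*(-7/8) = 1008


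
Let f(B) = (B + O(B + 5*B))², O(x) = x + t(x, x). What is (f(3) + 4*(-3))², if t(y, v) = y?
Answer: 2277081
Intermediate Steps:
O(x) = 2*x (O(x) = x + x = 2*x)
f(B) = 169*B² (f(B) = (B + 2*(B + 5*B))² = (B + 2*(6*B))² = (B + 12*B)² = (13*B)² = 169*B²)
(f(3) + 4*(-3))² = (169*3² + 4*(-3))² = (169*9 - 12)² = (1521 - 12)² = 1509² = 2277081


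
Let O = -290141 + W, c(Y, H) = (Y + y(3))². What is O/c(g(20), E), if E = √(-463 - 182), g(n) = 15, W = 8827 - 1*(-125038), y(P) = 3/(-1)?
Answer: -4341/4 ≈ -1085.3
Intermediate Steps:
y(P) = -3 (y(P) = 3*(-1) = -3)
W = 133865 (W = 8827 + 125038 = 133865)
E = I*√645 (E = √(-645) = I*√645 ≈ 25.397*I)
c(Y, H) = (-3 + Y)² (c(Y, H) = (Y - 3)² = (-3 + Y)²)
O = -156276 (O = -290141 + 133865 = -156276)
O/c(g(20), E) = -156276/(-3 + 15)² = -156276/(12²) = -156276/144 = -156276*1/144 = -4341/4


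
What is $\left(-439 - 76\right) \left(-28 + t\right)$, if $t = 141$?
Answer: $-58195$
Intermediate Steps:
$\left(-439 - 76\right) \left(-28 + t\right) = \left(-439 - 76\right) \left(-28 + 141\right) = \left(-515\right) 113 = -58195$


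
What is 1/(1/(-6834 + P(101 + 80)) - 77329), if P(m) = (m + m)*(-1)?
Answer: -7196/556459485 ≈ -1.2932e-5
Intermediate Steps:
P(m) = -2*m (P(m) = (2*m)*(-1) = -2*m)
1/(1/(-6834 + P(101 + 80)) - 77329) = 1/(1/(-6834 - 2*(101 + 80)) - 77329) = 1/(1/(-6834 - 2*181) - 77329) = 1/(1/(-6834 - 362) - 77329) = 1/(1/(-7196) - 77329) = 1/(-1/7196 - 77329) = 1/(-556459485/7196) = -7196/556459485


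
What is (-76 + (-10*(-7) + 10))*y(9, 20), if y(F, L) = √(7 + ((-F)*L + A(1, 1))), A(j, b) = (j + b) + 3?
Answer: 8*I*√42 ≈ 51.846*I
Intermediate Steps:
A(j, b) = 3 + b + j (A(j, b) = (b + j) + 3 = 3 + b + j)
y(F, L) = √(12 - F*L) (y(F, L) = √(7 + ((-F)*L + (3 + 1 + 1))) = √(7 + (-F*L + 5)) = √(7 + (5 - F*L)) = √(12 - F*L))
(-76 + (-10*(-7) + 10))*y(9, 20) = (-76 + (-10*(-7) + 10))*√(12 - 1*9*20) = (-76 + (70 + 10))*√(12 - 180) = (-76 + 80)*√(-168) = 4*(2*I*√42) = 8*I*√42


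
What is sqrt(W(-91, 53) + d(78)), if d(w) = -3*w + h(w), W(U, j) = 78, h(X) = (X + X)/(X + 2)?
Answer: I*sqrt(15405)/10 ≈ 12.412*I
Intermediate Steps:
h(X) = 2*X/(2 + X) (h(X) = (2*X)/(2 + X) = 2*X/(2 + X))
d(w) = -3*w + 2*w/(2 + w)
sqrt(W(-91, 53) + d(78)) = sqrt(78 + 78*(-4 - 3*78)/(2 + 78)) = sqrt(78 + 78*(-4 - 234)/80) = sqrt(78 + 78*(1/80)*(-238)) = sqrt(78 - 4641/20) = sqrt(-3081/20) = I*sqrt(15405)/10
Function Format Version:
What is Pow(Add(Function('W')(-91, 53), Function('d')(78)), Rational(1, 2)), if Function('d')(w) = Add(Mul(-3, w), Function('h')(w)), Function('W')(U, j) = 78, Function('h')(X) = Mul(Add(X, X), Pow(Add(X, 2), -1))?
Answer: Mul(Rational(1, 10), I, Pow(15405, Rational(1, 2))) ≈ Mul(12.412, I)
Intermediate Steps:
Function('h')(X) = Mul(2, X, Pow(Add(2, X), -1)) (Function('h')(X) = Mul(Mul(2, X), Pow(Add(2, X), -1)) = Mul(2, X, Pow(Add(2, X), -1)))
Function('d')(w) = Add(Mul(-3, w), Mul(2, w, Pow(Add(2, w), -1)))
Pow(Add(Function('W')(-91, 53), Function('d')(78)), Rational(1, 2)) = Pow(Add(78, Mul(78, Pow(Add(2, 78), -1), Add(-4, Mul(-3, 78)))), Rational(1, 2)) = Pow(Add(78, Mul(78, Pow(80, -1), Add(-4, -234))), Rational(1, 2)) = Pow(Add(78, Mul(78, Rational(1, 80), -238)), Rational(1, 2)) = Pow(Add(78, Rational(-4641, 20)), Rational(1, 2)) = Pow(Rational(-3081, 20), Rational(1, 2)) = Mul(Rational(1, 10), I, Pow(15405, Rational(1, 2)))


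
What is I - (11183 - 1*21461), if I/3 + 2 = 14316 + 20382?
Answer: 114366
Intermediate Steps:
I = 104088 (I = -6 + 3*(14316 + 20382) = -6 + 3*34698 = -6 + 104094 = 104088)
I - (11183 - 1*21461) = 104088 - (11183 - 1*21461) = 104088 - (11183 - 21461) = 104088 - 1*(-10278) = 104088 + 10278 = 114366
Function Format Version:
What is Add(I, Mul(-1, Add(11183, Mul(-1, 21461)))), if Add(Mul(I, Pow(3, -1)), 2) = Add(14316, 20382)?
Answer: 114366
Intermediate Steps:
I = 104088 (I = Add(-6, Mul(3, Add(14316, 20382))) = Add(-6, Mul(3, 34698)) = Add(-6, 104094) = 104088)
Add(I, Mul(-1, Add(11183, Mul(-1, 21461)))) = Add(104088, Mul(-1, Add(11183, Mul(-1, 21461)))) = Add(104088, Mul(-1, Add(11183, -21461))) = Add(104088, Mul(-1, -10278)) = Add(104088, 10278) = 114366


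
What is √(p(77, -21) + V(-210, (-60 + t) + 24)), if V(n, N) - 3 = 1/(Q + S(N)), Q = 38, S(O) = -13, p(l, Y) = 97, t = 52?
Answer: √2501/5 ≈ 10.002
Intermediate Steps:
V(n, N) = 76/25 (V(n, N) = 3 + 1/(38 - 13) = 3 + 1/25 = 76/25)
√(p(77, -21) + V(-210, (-60 + t) + 24)) = √(97 + 76/25) = √(2501/25) = √2501/5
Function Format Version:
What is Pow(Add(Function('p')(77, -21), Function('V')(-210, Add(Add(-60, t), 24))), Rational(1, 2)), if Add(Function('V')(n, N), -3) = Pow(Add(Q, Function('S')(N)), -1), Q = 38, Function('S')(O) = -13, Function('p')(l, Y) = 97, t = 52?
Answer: Mul(Rational(1, 5), Pow(2501, Rational(1, 2))) ≈ 10.002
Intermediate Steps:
Function('V')(n, N) = Rational(76, 25) (Function('V')(n, N) = Add(3, Pow(Add(38, -13), -1)) = Add(3, Pow(25, -1)) = Add(3, Rational(1, 25)) = Rational(76, 25))
Pow(Add(Function('p')(77, -21), Function('V')(-210, Add(Add(-60, t), 24))), Rational(1, 2)) = Pow(Add(97, Rational(76, 25)), Rational(1, 2)) = Pow(Rational(2501, 25), Rational(1, 2)) = Mul(Rational(1, 5), Pow(2501, Rational(1, 2)))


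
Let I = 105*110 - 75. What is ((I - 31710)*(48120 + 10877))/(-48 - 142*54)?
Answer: 397934765/2572 ≈ 1.5472e+5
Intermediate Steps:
I = 11475 (I = 11550 - 75 = 11475)
((I - 31710)*(48120 + 10877))/(-48 - 142*54) = ((11475 - 31710)*(48120 + 10877))/(-48 - 142*54) = (-20235*58997)/(-48 - 7668) = -1193804295/(-7716) = -1193804295*(-1/7716) = 397934765/2572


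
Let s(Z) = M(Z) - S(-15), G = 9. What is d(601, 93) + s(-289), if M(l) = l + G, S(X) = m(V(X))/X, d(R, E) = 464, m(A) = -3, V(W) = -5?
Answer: 919/5 ≈ 183.80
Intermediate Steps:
S(X) = -3/X
M(l) = 9 + l (M(l) = l + 9 = 9 + l)
s(Z) = 44/5 + Z (s(Z) = (9 + Z) - (-3)/(-15) = (9 + Z) - (-3)*(-1)/15 = (9 + Z) - 1*1/5 = (9 + Z) - 1/5 = 44/5 + Z)
d(601, 93) + s(-289) = 464 + (44/5 - 289) = 464 - 1401/5 = 919/5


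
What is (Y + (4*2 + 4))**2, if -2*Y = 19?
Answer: 25/4 ≈ 6.2500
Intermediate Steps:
Y = -19/2 (Y = -1/2*19 = -19/2 ≈ -9.5000)
(Y + (4*2 + 4))**2 = (-19/2 + (4*2 + 4))**2 = (-19/2 + (8 + 4))**2 = (-19/2 + 12)**2 = (5/2)**2 = 25/4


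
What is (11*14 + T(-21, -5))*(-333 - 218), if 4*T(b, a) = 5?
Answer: -342171/4 ≈ -85543.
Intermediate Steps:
T(b, a) = 5/4 (T(b, a) = (¼)*5 = 5/4)
(11*14 + T(-21, -5))*(-333 - 218) = (11*14 + 5/4)*(-333 - 218) = (154 + 5/4)*(-551) = (621/4)*(-551) = -342171/4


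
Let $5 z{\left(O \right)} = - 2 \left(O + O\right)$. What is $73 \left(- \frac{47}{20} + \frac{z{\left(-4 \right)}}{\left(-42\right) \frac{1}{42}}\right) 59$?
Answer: $- \frac{478077}{20} \approx -23904.0$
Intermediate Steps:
$z{\left(O \right)} = - \frac{4 O}{5}$ ($z{\left(O \right)} = \frac{\left(-2\right) \left(O + O\right)}{5} = \frac{\left(-2\right) 2 O}{5} = \frac{\left(-4\right) O}{5} = - \frac{4 O}{5}$)
$73 \left(- \frac{47}{20} + \frac{z{\left(-4 \right)}}{\left(-42\right) \frac{1}{42}}\right) 59 = 73 \left(- \frac{47}{20} + \frac{\left(- \frac{4}{5}\right) \left(-4\right)}{\left(-42\right) \frac{1}{42}}\right) 59 = 73 \left(\left(-47\right) \frac{1}{20} + \frac{16}{5 \left(\left(-42\right) \frac{1}{42}\right)}\right) 59 = 73 \left(- \frac{47}{20} + \frac{16}{5 \left(-1\right)}\right) 59 = 73 \left(- \frac{47}{20} + \frac{16}{5} \left(-1\right)\right) 59 = 73 \left(- \frac{47}{20} - \frac{16}{5}\right) 59 = 73 \left(- \frac{111}{20}\right) 59 = \left(- \frac{8103}{20}\right) 59 = - \frac{478077}{20}$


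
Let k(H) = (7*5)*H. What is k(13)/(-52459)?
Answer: -455/52459 ≈ -0.0086734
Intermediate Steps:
k(H) = 35*H
k(13)/(-52459) = (35*13)/(-52459) = 455*(-1/52459) = -455/52459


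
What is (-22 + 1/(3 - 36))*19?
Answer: -13813/33 ≈ -418.58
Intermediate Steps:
(-22 + 1/(3 - 36))*19 = (-22 + 1/(-33))*19 = (-22 - 1/33)*19 = -727/33*19 = -13813/33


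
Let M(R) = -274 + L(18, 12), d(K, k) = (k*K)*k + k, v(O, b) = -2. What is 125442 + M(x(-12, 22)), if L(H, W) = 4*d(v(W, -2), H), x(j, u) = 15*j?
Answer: 122648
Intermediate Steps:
d(K, k) = k + K*k² (d(K, k) = (K*k)*k + k = K*k² + k = k + K*k²)
L(H, W) = 4*H*(1 - 2*H) (L(H, W) = 4*(H*(1 - 2*H)) = 4*H*(1 - 2*H))
M(R) = -2794 (M(R) = -274 + 4*18*(1 - 2*18) = -274 + 4*18*(1 - 36) = -274 + 4*18*(-35) = -274 - 2520 = -2794)
125442 + M(x(-12, 22)) = 125442 - 2794 = 122648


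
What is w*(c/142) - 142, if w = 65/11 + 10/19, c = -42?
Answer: -2135383/14839 ≈ -143.90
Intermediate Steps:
w = 1345/209 (w = 65*(1/11) + 10*(1/19) = 65/11 + 10/19 = 1345/209 ≈ 6.4354)
w*(c/142) - 142 = 1345*(-42/142)/209 - 142 = 1345*(-42*1/142)/209 - 142 = (1345/209)*(-21/71) - 142 = -28245/14839 - 142 = -2135383/14839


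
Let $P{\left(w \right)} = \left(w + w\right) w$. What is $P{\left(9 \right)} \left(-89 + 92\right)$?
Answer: $486$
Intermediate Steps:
$P{\left(w \right)} = 2 w^{2}$ ($P{\left(w \right)} = 2 w w = 2 w^{2}$)
$P{\left(9 \right)} \left(-89 + 92\right) = 2 \cdot 9^{2} \left(-89 + 92\right) = 2 \cdot 81 \cdot 3 = 162 \cdot 3 = 486$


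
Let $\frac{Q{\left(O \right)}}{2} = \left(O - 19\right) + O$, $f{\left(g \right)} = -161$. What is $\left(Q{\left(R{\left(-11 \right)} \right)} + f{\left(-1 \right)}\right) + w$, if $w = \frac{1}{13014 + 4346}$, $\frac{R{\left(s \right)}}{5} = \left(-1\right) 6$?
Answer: $- \frac{5537839}{17360} \approx -319.0$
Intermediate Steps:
$R{\left(s \right)} = -30$ ($R{\left(s \right)} = 5 \left(\left(-1\right) 6\right) = 5 \left(-6\right) = -30$)
$Q{\left(O \right)} = -38 + 4 O$ ($Q{\left(O \right)} = 2 \left(\left(O - 19\right) + O\right) = 2 \left(\left(-19 + O\right) + O\right) = 2 \left(-19 + 2 O\right) = -38 + 4 O$)
$w = \frac{1}{17360} \approx 5.7604 \cdot 10^{-5}$
$\left(Q{\left(R{\left(-11 \right)} \right)} + f{\left(-1 \right)}\right) + w = \left(\left(-38 + 4 \left(-30\right)\right) - 161\right) + \frac{1}{17360} = \left(\left(-38 - 120\right) - 161\right) + \frac{1}{17360} = \left(-158 - 161\right) + \frac{1}{17360} = -319 + \frac{1}{17360} = - \frac{5537839}{17360}$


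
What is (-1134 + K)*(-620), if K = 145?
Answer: 613180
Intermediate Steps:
(-1134 + K)*(-620) = (-1134 + 145)*(-620) = -989*(-620) = 613180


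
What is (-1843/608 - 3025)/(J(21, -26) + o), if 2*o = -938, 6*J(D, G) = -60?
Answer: 96897/15328 ≈ 6.3216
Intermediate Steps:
J(D, G) = -10 (J(D, G) = (⅙)*(-60) = -10)
o = -469 (o = (½)*(-938) = -469)
(-1843/608 - 3025)/(J(21, -26) + o) = (-1843/608 - 3025)/(-10 - 469) = (-1843*1/608 - 3025)/(-479) = (-97/32 - 3025)*(-1/479) = -96897/32*(-1/479) = 96897/15328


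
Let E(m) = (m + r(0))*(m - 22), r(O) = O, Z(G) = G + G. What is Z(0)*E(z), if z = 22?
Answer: 0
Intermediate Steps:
Z(G) = 2*G
E(m) = m*(-22 + m) (E(m) = (m + 0)*(m - 22) = m*(-22 + m))
Z(0)*E(z) = (2*0)*(22*(-22 + 22)) = 0*(22*0) = 0*0 = 0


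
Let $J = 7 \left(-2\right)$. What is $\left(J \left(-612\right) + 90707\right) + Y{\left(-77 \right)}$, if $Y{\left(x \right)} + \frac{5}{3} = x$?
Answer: $\frac{297589}{3} \approx 99196.0$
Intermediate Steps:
$J = -14$
$Y{\left(x \right)} = - \frac{5}{3} + x$
$\left(J \left(-612\right) + 90707\right) + Y{\left(-77 \right)} = \left(\left(-14\right) \left(-612\right) + 90707\right) - \frac{236}{3} = \left(8568 + 90707\right) - \frac{236}{3} = 99275 - \frac{236}{3} = \frac{297589}{3}$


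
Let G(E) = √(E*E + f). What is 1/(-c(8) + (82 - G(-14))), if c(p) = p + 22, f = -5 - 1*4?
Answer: 52/2517 + √187/2517 ≈ 0.026092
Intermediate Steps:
f = -9 (f = -5 - 4 = -9)
c(p) = 22 + p
G(E) = √(-9 + E²) (G(E) = √(E*E - 9) = √(E² - 9) = √(-9 + E²))
1/(-c(8) + (82 - G(-14))) = 1/(-(22 + 8) + (82 - √(-9 + (-14)²))) = 1/(-1*30 + (82 - √(-9 + 196))) = 1/(-30 + (82 - √187)) = 1/(52 - √187)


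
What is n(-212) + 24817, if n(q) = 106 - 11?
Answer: 24912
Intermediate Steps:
n(q) = 95
n(-212) + 24817 = 95 + 24817 = 24912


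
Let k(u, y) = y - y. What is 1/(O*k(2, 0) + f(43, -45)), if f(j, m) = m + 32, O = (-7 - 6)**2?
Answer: -1/13 ≈ -0.076923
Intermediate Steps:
k(u, y) = 0
O = 169 (O = (-13)**2 = 169)
f(j, m) = 32 + m
1/(O*k(2, 0) + f(43, -45)) = 1/(169*0 + (32 - 45)) = 1/(0 - 13) = 1/(-13) = -1/13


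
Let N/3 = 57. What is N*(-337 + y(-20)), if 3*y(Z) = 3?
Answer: -57456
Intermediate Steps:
N = 171 (N = 3*57 = 171)
y(Z) = 1 (y(Z) = (1/3)*3 = 1)
N*(-337 + y(-20)) = 171*(-337 + 1) = 171*(-336) = -57456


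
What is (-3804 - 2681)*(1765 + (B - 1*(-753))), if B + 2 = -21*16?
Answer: -14137300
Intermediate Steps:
B = -338 (B = -2 - 21*16 = -2 - 336 = -338)
(-3804 - 2681)*(1765 + (B - 1*(-753))) = (-3804 - 2681)*(1765 + (-338 - 1*(-753))) = -6485*(1765 + (-338 + 753)) = -6485*(1765 + 415) = -6485*2180 = -14137300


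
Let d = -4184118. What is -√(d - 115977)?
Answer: -I*√4300095 ≈ -2073.7*I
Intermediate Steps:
-√(d - 115977) = -√(-4184118 - 115977) = -√(-4300095) = -I*√4300095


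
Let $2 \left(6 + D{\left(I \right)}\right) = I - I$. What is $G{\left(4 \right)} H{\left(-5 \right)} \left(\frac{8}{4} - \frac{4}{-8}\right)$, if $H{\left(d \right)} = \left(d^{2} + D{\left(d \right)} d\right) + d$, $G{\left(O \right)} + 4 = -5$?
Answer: $-1125$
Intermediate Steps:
$D{\left(I \right)} = -6$ ($D{\left(I \right)} = -6 + \frac{I - I}{2} = -6 + \frac{1}{2} \cdot 0 = -6 + 0 = -6$)
$G{\left(O \right)} = -9$ ($G{\left(O \right)} = -4 - 5 = -9$)
$H{\left(d \right)} = d^{2} - 5 d$ ($H{\left(d \right)} = \left(d^{2} - 6 d\right) + d = d^{2} - 5 d$)
$G{\left(4 \right)} H{\left(-5 \right)} \left(\frac{8}{4} - \frac{4}{-8}\right) = - 9 \left(- 5 \left(-5 - 5\right)\right) \left(\frac{8}{4} - \frac{4}{-8}\right) = - 9 \left(\left(-5\right) \left(-10\right)\right) \left(8 \cdot \frac{1}{4} - - \frac{1}{2}\right) = \left(-9\right) 50 \left(2 + \frac{1}{2}\right) = \left(-450\right) \frac{5}{2} = -1125$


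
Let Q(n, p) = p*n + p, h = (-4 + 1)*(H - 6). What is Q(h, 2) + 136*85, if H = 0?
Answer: 11598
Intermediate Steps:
h = 18 (h = (-4 + 1)*(0 - 6) = -3*(-6) = 18)
Q(n, p) = p + n*p (Q(n, p) = n*p + p = p + n*p)
Q(h, 2) + 136*85 = 2*(1 + 18) + 136*85 = 2*19 + 11560 = 38 + 11560 = 11598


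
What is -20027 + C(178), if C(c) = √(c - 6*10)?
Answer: -20027 + √118 ≈ -20016.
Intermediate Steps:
C(c) = √(-60 + c) (C(c) = √(c - 60) = √(-60 + c))
-20027 + C(178) = -20027 + √(-60 + 178) = -20027 + √118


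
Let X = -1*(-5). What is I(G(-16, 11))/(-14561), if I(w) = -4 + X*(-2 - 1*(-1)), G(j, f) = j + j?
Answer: 9/14561 ≈ 0.00061809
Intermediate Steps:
G(j, f) = 2*j
X = 5
I(w) = -9 (I(w) = -4 + 5*(-2 - 1*(-1)) = -4 + 5*(-2 + 1) = -4 + 5*(-1) = -4 - 5 = -9)
I(G(-16, 11))/(-14561) = -9/(-14561) = -9*(-1/14561) = 9/14561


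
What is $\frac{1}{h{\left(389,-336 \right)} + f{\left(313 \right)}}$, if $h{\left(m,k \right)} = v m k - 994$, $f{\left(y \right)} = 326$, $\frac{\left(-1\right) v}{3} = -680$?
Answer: $- \frac{1}{266636828} \approx -3.7504 \cdot 10^{-9}$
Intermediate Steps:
$v = 2040$ ($v = \left(-3\right) \left(-680\right) = 2040$)
$h{\left(m,k \right)} = -994 + 2040 k m$ ($h{\left(m,k \right)} = 2040 m k - 994 = 2040 k m - 994 = -994 + 2040 k m$)
$\frac{1}{h{\left(389,-336 \right)} + f{\left(313 \right)}} = \frac{1}{\left(-994 + 2040 \left(-336\right) 389\right) + 326} = \frac{1}{\left(-994 - 266636160\right) + 326} = \frac{1}{-266637154 + 326} = \frac{1}{-266636828} = - \frac{1}{266636828}$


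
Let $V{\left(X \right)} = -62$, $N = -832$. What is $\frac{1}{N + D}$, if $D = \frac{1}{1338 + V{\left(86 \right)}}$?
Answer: $- \frac{1276}{1061631} \approx -0.0012019$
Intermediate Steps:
$D = \frac{1}{1276}$ ($D = \frac{1}{1338 - 62} = \frac{1}{1276} \approx 0.0007837$)
$\frac{1}{N + D} = \frac{1}{-832 + \frac{1}{1276}} = \frac{1}{- \frac{1061631}{1276}} = - \frac{1276}{1061631}$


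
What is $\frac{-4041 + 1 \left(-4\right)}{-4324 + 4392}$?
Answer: $- \frac{4045}{68} \approx -59.485$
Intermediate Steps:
$\frac{-4041 + 1 \left(-4\right)}{-4324 + 4392} = \frac{-4041 - 4}{68} = \left(-4045\right) \frac{1}{68} = - \frac{4045}{68}$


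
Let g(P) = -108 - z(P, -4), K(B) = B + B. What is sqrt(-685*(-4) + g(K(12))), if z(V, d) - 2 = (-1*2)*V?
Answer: sqrt(2678) ≈ 51.749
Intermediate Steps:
K(B) = 2*B
z(V, d) = 2 - 2*V (z(V, d) = 2 + (-1*2)*V = 2 - 2*V)
g(P) = -110 + 2*P (g(P) = -108 - (2 - 2*P) = -108 + (-2 + 2*P) = -110 + 2*P)
sqrt(-685*(-4) + g(K(12))) = sqrt(-685*(-4) + (-110 + 2*(2*12))) = sqrt(2740 + (-110 + 2*24)) = sqrt(2740 + (-110 + 48)) = sqrt(2740 - 62) = sqrt(2678)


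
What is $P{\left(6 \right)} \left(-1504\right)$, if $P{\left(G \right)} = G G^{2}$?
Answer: $-324864$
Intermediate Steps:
$P{\left(G \right)} = G^{3}$
$P{\left(6 \right)} \left(-1504\right) = 6^{3} \left(-1504\right) = 216 \left(-1504\right) = -324864$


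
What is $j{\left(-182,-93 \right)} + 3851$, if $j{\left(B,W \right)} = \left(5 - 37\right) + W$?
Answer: $3726$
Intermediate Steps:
$j{\left(B,W \right)} = -32 + W$
$j{\left(-182,-93 \right)} + 3851 = \left(-32 - 93\right) + 3851 = -125 + 3851 = 3726$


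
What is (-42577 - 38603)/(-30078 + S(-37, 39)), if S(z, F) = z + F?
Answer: 20295/7519 ≈ 2.6992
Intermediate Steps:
S(z, F) = F + z
(-42577 - 38603)/(-30078 + S(-37, 39)) = (-42577 - 38603)/(-30078 + (39 - 37)) = -81180/(-30078 + 2) = -81180/(-30076) = -81180*(-1/30076) = 20295/7519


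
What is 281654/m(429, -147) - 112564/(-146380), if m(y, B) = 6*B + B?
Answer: -10278171041/37656255 ≈ -272.95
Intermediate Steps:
m(y, B) = 7*B
281654/m(429, -147) - 112564/(-146380) = 281654/((7*(-147))) - 112564/(-146380) = 281654/(-1029) - 112564*(-1/146380) = 281654*(-1/1029) + 28141/36595 = -281654/1029 + 28141/36595 = -10278171041/37656255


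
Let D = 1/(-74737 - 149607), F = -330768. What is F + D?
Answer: -74205816193/224344 ≈ -3.3077e+5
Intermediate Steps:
D = -1/224344 (D = 1/(-224344) = -1/224344 ≈ -4.4574e-6)
F + D = -330768 - 1/224344 = -74205816193/224344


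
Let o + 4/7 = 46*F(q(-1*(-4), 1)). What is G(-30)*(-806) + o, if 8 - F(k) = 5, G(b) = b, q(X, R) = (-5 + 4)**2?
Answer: 170222/7 ≈ 24317.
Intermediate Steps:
q(X, R) = 1 (q(X, R) = (-1)**2 = 1)
F(k) = 3 (F(k) = 8 - 1*5 = 8 - 5 = 3)
o = 962/7 (o = -4/7 + 46*3 = -4/7 + 138 = 962/7 ≈ 137.43)
G(-30)*(-806) + o = -30*(-806) + 962/7 = 24180 + 962/7 = 170222/7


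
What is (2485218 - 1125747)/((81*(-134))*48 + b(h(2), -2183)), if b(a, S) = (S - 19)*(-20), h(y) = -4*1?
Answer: -453157/158984 ≈ -2.8503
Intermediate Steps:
h(y) = -4
b(a, S) = 380 - 20*S (b(a, S) = (-19 + S)*(-20) = 380 - 20*S)
(2485218 - 1125747)/((81*(-134))*48 + b(h(2), -2183)) = (2485218 - 1125747)/((81*(-134))*48 + (380 - 20*(-2183))) = 1359471/(-10854*48 + (380 + 43660)) = 1359471/(-520992 + 44040) = 1359471/(-476952) = 1359471*(-1/476952) = -453157/158984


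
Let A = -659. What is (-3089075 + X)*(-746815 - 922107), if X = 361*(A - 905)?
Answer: 6097705264038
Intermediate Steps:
X = -564604 (X = 361*(-659 - 905) = 361*(-1564) = -564604)
(-3089075 + X)*(-746815 - 922107) = (-3089075 - 564604)*(-746815 - 922107) = -3653679*(-1668922) = 6097705264038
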